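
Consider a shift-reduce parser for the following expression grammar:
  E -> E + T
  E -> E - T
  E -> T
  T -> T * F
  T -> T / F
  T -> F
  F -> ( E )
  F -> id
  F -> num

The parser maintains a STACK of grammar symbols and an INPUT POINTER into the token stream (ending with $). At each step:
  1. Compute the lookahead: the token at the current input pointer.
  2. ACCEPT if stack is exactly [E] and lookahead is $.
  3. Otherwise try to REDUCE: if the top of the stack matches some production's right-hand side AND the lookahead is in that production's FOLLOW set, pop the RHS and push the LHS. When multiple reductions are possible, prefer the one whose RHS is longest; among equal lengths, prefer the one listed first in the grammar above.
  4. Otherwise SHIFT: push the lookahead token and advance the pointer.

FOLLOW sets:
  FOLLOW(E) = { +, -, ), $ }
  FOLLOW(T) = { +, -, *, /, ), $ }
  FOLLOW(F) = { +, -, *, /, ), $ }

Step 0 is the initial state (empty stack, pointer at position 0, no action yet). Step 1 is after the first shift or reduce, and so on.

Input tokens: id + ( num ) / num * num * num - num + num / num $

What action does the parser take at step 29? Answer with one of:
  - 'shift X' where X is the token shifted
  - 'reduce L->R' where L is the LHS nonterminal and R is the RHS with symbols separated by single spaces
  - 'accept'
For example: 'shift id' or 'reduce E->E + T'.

Answer: reduce F->num

Derivation:
Step 1: shift id. Stack=[id] ptr=1 lookahead=+ remaining=[+ ( num ) / num * num * num - num + num / num $]
Step 2: reduce F->id. Stack=[F] ptr=1 lookahead=+ remaining=[+ ( num ) / num * num * num - num + num / num $]
Step 3: reduce T->F. Stack=[T] ptr=1 lookahead=+ remaining=[+ ( num ) / num * num * num - num + num / num $]
Step 4: reduce E->T. Stack=[E] ptr=1 lookahead=+ remaining=[+ ( num ) / num * num * num - num + num / num $]
Step 5: shift +. Stack=[E +] ptr=2 lookahead=( remaining=[( num ) / num * num * num - num + num / num $]
Step 6: shift (. Stack=[E + (] ptr=3 lookahead=num remaining=[num ) / num * num * num - num + num / num $]
Step 7: shift num. Stack=[E + ( num] ptr=4 lookahead=) remaining=[) / num * num * num - num + num / num $]
Step 8: reduce F->num. Stack=[E + ( F] ptr=4 lookahead=) remaining=[) / num * num * num - num + num / num $]
Step 9: reduce T->F. Stack=[E + ( T] ptr=4 lookahead=) remaining=[) / num * num * num - num + num / num $]
Step 10: reduce E->T. Stack=[E + ( E] ptr=4 lookahead=) remaining=[) / num * num * num - num + num / num $]
Step 11: shift ). Stack=[E + ( E )] ptr=5 lookahead=/ remaining=[/ num * num * num - num + num / num $]
Step 12: reduce F->( E ). Stack=[E + F] ptr=5 lookahead=/ remaining=[/ num * num * num - num + num / num $]
Step 13: reduce T->F. Stack=[E + T] ptr=5 lookahead=/ remaining=[/ num * num * num - num + num / num $]
Step 14: shift /. Stack=[E + T /] ptr=6 lookahead=num remaining=[num * num * num - num + num / num $]
Step 15: shift num. Stack=[E + T / num] ptr=7 lookahead=* remaining=[* num * num - num + num / num $]
Step 16: reduce F->num. Stack=[E + T / F] ptr=7 lookahead=* remaining=[* num * num - num + num / num $]
Step 17: reduce T->T / F. Stack=[E + T] ptr=7 lookahead=* remaining=[* num * num - num + num / num $]
Step 18: shift *. Stack=[E + T *] ptr=8 lookahead=num remaining=[num * num - num + num / num $]
Step 19: shift num. Stack=[E + T * num] ptr=9 lookahead=* remaining=[* num - num + num / num $]
Step 20: reduce F->num. Stack=[E + T * F] ptr=9 lookahead=* remaining=[* num - num + num / num $]
Step 21: reduce T->T * F. Stack=[E + T] ptr=9 lookahead=* remaining=[* num - num + num / num $]
Step 22: shift *. Stack=[E + T *] ptr=10 lookahead=num remaining=[num - num + num / num $]
Step 23: shift num. Stack=[E + T * num] ptr=11 lookahead=- remaining=[- num + num / num $]
Step 24: reduce F->num. Stack=[E + T * F] ptr=11 lookahead=- remaining=[- num + num / num $]
Step 25: reduce T->T * F. Stack=[E + T] ptr=11 lookahead=- remaining=[- num + num / num $]
Step 26: reduce E->E + T. Stack=[E] ptr=11 lookahead=- remaining=[- num + num / num $]
Step 27: shift -. Stack=[E -] ptr=12 lookahead=num remaining=[num + num / num $]
Step 28: shift num. Stack=[E - num] ptr=13 lookahead=+ remaining=[+ num / num $]
Step 29: reduce F->num. Stack=[E - F] ptr=13 lookahead=+ remaining=[+ num / num $]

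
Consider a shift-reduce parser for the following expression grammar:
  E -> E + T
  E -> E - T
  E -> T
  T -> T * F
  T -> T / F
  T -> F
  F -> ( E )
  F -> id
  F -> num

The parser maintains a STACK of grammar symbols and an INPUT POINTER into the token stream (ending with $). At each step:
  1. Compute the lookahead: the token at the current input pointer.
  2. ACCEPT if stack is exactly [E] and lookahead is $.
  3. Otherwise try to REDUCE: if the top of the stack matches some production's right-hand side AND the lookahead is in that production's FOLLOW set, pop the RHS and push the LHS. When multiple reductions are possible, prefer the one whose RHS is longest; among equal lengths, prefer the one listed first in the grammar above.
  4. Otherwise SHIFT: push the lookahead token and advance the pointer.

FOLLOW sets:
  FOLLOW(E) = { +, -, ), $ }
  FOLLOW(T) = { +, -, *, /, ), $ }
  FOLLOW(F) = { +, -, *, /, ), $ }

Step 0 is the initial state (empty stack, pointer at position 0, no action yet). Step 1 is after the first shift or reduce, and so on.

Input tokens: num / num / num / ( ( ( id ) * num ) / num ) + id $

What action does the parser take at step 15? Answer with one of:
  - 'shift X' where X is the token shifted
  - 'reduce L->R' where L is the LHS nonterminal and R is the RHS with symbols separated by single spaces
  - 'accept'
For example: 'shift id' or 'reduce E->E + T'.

Step 1: shift num. Stack=[num] ptr=1 lookahead=/ remaining=[/ num / num / ( ( ( id ) * num ) / num ) + id $]
Step 2: reduce F->num. Stack=[F] ptr=1 lookahead=/ remaining=[/ num / num / ( ( ( id ) * num ) / num ) + id $]
Step 3: reduce T->F. Stack=[T] ptr=1 lookahead=/ remaining=[/ num / num / ( ( ( id ) * num ) / num ) + id $]
Step 4: shift /. Stack=[T /] ptr=2 lookahead=num remaining=[num / num / ( ( ( id ) * num ) / num ) + id $]
Step 5: shift num. Stack=[T / num] ptr=3 lookahead=/ remaining=[/ num / ( ( ( id ) * num ) / num ) + id $]
Step 6: reduce F->num. Stack=[T / F] ptr=3 lookahead=/ remaining=[/ num / ( ( ( id ) * num ) / num ) + id $]
Step 7: reduce T->T / F. Stack=[T] ptr=3 lookahead=/ remaining=[/ num / ( ( ( id ) * num ) / num ) + id $]
Step 8: shift /. Stack=[T /] ptr=4 lookahead=num remaining=[num / ( ( ( id ) * num ) / num ) + id $]
Step 9: shift num. Stack=[T / num] ptr=5 lookahead=/ remaining=[/ ( ( ( id ) * num ) / num ) + id $]
Step 10: reduce F->num. Stack=[T / F] ptr=5 lookahead=/ remaining=[/ ( ( ( id ) * num ) / num ) + id $]
Step 11: reduce T->T / F. Stack=[T] ptr=5 lookahead=/ remaining=[/ ( ( ( id ) * num ) / num ) + id $]
Step 12: shift /. Stack=[T /] ptr=6 lookahead=( remaining=[( ( ( id ) * num ) / num ) + id $]
Step 13: shift (. Stack=[T / (] ptr=7 lookahead=( remaining=[( ( id ) * num ) / num ) + id $]
Step 14: shift (. Stack=[T / ( (] ptr=8 lookahead=( remaining=[( id ) * num ) / num ) + id $]
Step 15: shift (. Stack=[T / ( ( (] ptr=9 lookahead=id remaining=[id ) * num ) / num ) + id $]

Answer: shift (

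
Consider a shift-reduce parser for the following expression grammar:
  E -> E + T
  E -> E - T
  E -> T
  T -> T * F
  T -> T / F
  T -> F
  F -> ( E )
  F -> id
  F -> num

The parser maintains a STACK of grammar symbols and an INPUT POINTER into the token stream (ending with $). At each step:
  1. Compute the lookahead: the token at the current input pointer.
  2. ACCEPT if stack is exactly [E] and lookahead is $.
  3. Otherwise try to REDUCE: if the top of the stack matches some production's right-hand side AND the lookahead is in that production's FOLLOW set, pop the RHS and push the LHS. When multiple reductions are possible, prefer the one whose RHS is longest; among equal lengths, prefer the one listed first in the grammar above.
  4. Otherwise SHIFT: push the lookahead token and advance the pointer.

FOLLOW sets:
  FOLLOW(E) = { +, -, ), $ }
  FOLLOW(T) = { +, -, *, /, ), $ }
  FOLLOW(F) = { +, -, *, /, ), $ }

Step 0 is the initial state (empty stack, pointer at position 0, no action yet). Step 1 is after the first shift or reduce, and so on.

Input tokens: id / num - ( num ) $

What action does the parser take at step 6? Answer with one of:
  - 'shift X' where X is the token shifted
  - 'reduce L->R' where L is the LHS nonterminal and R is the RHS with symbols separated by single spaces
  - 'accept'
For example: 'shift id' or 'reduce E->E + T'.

Answer: reduce F->num

Derivation:
Step 1: shift id. Stack=[id] ptr=1 lookahead=/ remaining=[/ num - ( num ) $]
Step 2: reduce F->id. Stack=[F] ptr=1 lookahead=/ remaining=[/ num - ( num ) $]
Step 3: reduce T->F. Stack=[T] ptr=1 lookahead=/ remaining=[/ num - ( num ) $]
Step 4: shift /. Stack=[T /] ptr=2 lookahead=num remaining=[num - ( num ) $]
Step 5: shift num. Stack=[T / num] ptr=3 lookahead=- remaining=[- ( num ) $]
Step 6: reduce F->num. Stack=[T / F] ptr=3 lookahead=- remaining=[- ( num ) $]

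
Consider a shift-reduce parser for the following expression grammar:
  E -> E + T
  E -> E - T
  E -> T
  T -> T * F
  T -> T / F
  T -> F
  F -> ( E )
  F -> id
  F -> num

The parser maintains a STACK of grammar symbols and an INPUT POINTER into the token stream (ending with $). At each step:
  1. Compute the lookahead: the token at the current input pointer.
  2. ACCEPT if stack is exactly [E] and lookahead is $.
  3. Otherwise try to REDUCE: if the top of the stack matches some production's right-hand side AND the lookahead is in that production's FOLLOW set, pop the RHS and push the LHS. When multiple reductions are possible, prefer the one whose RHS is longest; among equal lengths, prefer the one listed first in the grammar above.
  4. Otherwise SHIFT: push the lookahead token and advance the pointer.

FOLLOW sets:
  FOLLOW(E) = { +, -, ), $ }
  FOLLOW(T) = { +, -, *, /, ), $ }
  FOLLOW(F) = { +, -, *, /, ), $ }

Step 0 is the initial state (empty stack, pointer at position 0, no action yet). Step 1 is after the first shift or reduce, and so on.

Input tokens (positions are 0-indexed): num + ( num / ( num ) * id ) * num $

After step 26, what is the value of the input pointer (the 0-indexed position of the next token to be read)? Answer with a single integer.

Answer: 11

Derivation:
Step 1: shift num. Stack=[num] ptr=1 lookahead=+ remaining=[+ ( num / ( num ) * id ) * num $]
Step 2: reduce F->num. Stack=[F] ptr=1 lookahead=+ remaining=[+ ( num / ( num ) * id ) * num $]
Step 3: reduce T->F. Stack=[T] ptr=1 lookahead=+ remaining=[+ ( num / ( num ) * id ) * num $]
Step 4: reduce E->T. Stack=[E] ptr=1 lookahead=+ remaining=[+ ( num / ( num ) * id ) * num $]
Step 5: shift +. Stack=[E +] ptr=2 lookahead=( remaining=[( num / ( num ) * id ) * num $]
Step 6: shift (. Stack=[E + (] ptr=3 lookahead=num remaining=[num / ( num ) * id ) * num $]
Step 7: shift num. Stack=[E + ( num] ptr=4 lookahead=/ remaining=[/ ( num ) * id ) * num $]
Step 8: reduce F->num. Stack=[E + ( F] ptr=4 lookahead=/ remaining=[/ ( num ) * id ) * num $]
Step 9: reduce T->F. Stack=[E + ( T] ptr=4 lookahead=/ remaining=[/ ( num ) * id ) * num $]
Step 10: shift /. Stack=[E + ( T /] ptr=5 lookahead=( remaining=[( num ) * id ) * num $]
Step 11: shift (. Stack=[E + ( T / (] ptr=6 lookahead=num remaining=[num ) * id ) * num $]
Step 12: shift num. Stack=[E + ( T / ( num] ptr=7 lookahead=) remaining=[) * id ) * num $]
Step 13: reduce F->num. Stack=[E + ( T / ( F] ptr=7 lookahead=) remaining=[) * id ) * num $]
Step 14: reduce T->F. Stack=[E + ( T / ( T] ptr=7 lookahead=) remaining=[) * id ) * num $]
Step 15: reduce E->T. Stack=[E + ( T / ( E] ptr=7 lookahead=) remaining=[) * id ) * num $]
Step 16: shift ). Stack=[E + ( T / ( E )] ptr=8 lookahead=* remaining=[* id ) * num $]
Step 17: reduce F->( E ). Stack=[E + ( T / F] ptr=8 lookahead=* remaining=[* id ) * num $]
Step 18: reduce T->T / F. Stack=[E + ( T] ptr=8 lookahead=* remaining=[* id ) * num $]
Step 19: shift *. Stack=[E + ( T *] ptr=9 lookahead=id remaining=[id ) * num $]
Step 20: shift id. Stack=[E + ( T * id] ptr=10 lookahead=) remaining=[) * num $]
Step 21: reduce F->id. Stack=[E + ( T * F] ptr=10 lookahead=) remaining=[) * num $]
Step 22: reduce T->T * F. Stack=[E + ( T] ptr=10 lookahead=) remaining=[) * num $]
Step 23: reduce E->T. Stack=[E + ( E] ptr=10 lookahead=) remaining=[) * num $]
Step 24: shift ). Stack=[E + ( E )] ptr=11 lookahead=* remaining=[* num $]
Step 25: reduce F->( E ). Stack=[E + F] ptr=11 lookahead=* remaining=[* num $]
Step 26: reduce T->F. Stack=[E + T] ptr=11 lookahead=* remaining=[* num $]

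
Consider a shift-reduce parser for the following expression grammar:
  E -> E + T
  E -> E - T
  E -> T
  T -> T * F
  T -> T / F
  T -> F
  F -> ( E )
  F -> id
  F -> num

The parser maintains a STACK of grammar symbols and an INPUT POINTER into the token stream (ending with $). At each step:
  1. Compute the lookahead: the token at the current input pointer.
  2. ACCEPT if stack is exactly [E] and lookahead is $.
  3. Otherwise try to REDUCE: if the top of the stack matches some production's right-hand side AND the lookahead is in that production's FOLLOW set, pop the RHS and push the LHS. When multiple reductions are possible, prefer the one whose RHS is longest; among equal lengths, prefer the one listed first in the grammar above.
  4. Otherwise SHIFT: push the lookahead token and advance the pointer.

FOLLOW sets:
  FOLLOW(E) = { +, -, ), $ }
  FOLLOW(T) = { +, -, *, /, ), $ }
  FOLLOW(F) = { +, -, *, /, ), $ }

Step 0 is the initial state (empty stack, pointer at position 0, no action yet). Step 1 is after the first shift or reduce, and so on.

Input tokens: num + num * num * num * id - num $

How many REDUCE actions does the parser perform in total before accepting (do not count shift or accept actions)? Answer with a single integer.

Step 1: shift num. Stack=[num] ptr=1 lookahead=+ remaining=[+ num * num * num * id - num $]
Step 2: reduce F->num. Stack=[F] ptr=1 lookahead=+ remaining=[+ num * num * num * id - num $]
Step 3: reduce T->F. Stack=[T] ptr=1 lookahead=+ remaining=[+ num * num * num * id - num $]
Step 4: reduce E->T. Stack=[E] ptr=1 lookahead=+ remaining=[+ num * num * num * id - num $]
Step 5: shift +. Stack=[E +] ptr=2 lookahead=num remaining=[num * num * num * id - num $]
Step 6: shift num. Stack=[E + num] ptr=3 lookahead=* remaining=[* num * num * id - num $]
Step 7: reduce F->num. Stack=[E + F] ptr=3 lookahead=* remaining=[* num * num * id - num $]
Step 8: reduce T->F. Stack=[E + T] ptr=3 lookahead=* remaining=[* num * num * id - num $]
Step 9: shift *. Stack=[E + T *] ptr=4 lookahead=num remaining=[num * num * id - num $]
Step 10: shift num. Stack=[E + T * num] ptr=5 lookahead=* remaining=[* num * id - num $]
Step 11: reduce F->num. Stack=[E + T * F] ptr=5 lookahead=* remaining=[* num * id - num $]
Step 12: reduce T->T * F. Stack=[E + T] ptr=5 lookahead=* remaining=[* num * id - num $]
Step 13: shift *. Stack=[E + T *] ptr=6 lookahead=num remaining=[num * id - num $]
Step 14: shift num. Stack=[E + T * num] ptr=7 lookahead=* remaining=[* id - num $]
Step 15: reduce F->num. Stack=[E + T * F] ptr=7 lookahead=* remaining=[* id - num $]
Step 16: reduce T->T * F. Stack=[E + T] ptr=7 lookahead=* remaining=[* id - num $]
Step 17: shift *. Stack=[E + T *] ptr=8 lookahead=id remaining=[id - num $]
Step 18: shift id. Stack=[E + T * id] ptr=9 lookahead=- remaining=[- num $]
Step 19: reduce F->id. Stack=[E + T * F] ptr=9 lookahead=- remaining=[- num $]
Step 20: reduce T->T * F. Stack=[E + T] ptr=9 lookahead=- remaining=[- num $]
Step 21: reduce E->E + T. Stack=[E] ptr=9 lookahead=- remaining=[- num $]
Step 22: shift -. Stack=[E -] ptr=10 lookahead=num remaining=[num $]
Step 23: shift num. Stack=[E - num] ptr=11 lookahead=$ remaining=[$]
Step 24: reduce F->num. Stack=[E - F] ptr=11 lookahead=$ remaining=[$]
Step 25: reduce T->F. Stack=[E - T] ptr=11 lookahead=$ remaining=[$]
Step 26: reduce E->E - T. Stack=[E] ptr=11 lookahead=$ remaining=[$]
Step 27: accept. Stack=[E] ptr=11 lookahead=$ remaining=[$]

Answer: 15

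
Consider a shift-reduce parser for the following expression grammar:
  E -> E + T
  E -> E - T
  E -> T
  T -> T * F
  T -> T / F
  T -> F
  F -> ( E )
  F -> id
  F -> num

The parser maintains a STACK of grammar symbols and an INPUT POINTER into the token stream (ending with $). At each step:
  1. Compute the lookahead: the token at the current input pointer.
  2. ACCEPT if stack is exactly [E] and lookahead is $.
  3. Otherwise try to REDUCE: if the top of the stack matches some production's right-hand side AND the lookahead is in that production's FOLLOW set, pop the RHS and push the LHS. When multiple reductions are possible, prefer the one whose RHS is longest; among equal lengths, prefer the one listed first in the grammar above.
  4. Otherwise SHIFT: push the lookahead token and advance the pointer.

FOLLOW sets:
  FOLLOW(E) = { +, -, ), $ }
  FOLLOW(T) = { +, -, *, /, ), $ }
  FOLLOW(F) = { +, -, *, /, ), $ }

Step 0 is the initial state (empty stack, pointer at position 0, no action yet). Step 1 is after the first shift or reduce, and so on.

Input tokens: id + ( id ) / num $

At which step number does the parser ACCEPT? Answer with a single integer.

Step 1: shift id. Stack=[id] ptr=1 lookahead=+ remaining=[+ ( id ) / num $]
Step 2: reduce F->id. Stack=[F] ptr=1 lookahead=+ remaining=[+ ( id ) / num $]
Step 3: reduce T->F. Stack=[T] ptr=1 lookahead=+ remaining=[+ ( id ) / num $]
Step 4: reduce E->T. Stack=[E] ptr=1 lookahead=+ remaining=[+ ( id ) / num $]
Step 5: shift +. Stack=[E +] ptr=2 lookahead=( remaining=[( id ) / num $]
Step 6: shift (. Stack=[E + (] ptr=3 lookahead=id remaining=[id ) / num $]
Step 7: shift id. Stack=[E + ( id] ptr=4 lookahead=) remaining=[) / num $]
Step 8: reduce F->id. Stack=[E + ( F] ptr=4 lookahead=) remaining=[) / num $]
Step 9: reduce T->F. Stack=[E + ( T] ptr=4 lookahead=) remaining=[) / num $]
Step 10: reduce E->T. Stack=[E + ( E] ptr=4 lookahead=) remaining=[) / num $]
Step 11: shift ). Stack=[E + ( E )] ptr=5 lookahead=/ remaining=[/ num $]
Step 12: reduce F->( E ). Stack=[E + F] ptr=5 lookahead=/ remaining=[/ num $]
Step 13: reduce T->F. Stack=[E + T] ptr=5 lookahead=/ remaining=[/ num $]
Step 14: shift /. Stack=[E + T /] ptr=6 lookahead=num remaining=[num $]
Step 15: shift num. Stack=[E + T / num] ptr=7 lookahead=$ remaining=[$]
Step 16: reduce F->num. Stack=[E + T / F] ptr=7 lookahead=$ remaining=[$]
Step 17: reduce T->T / F. Stack=[E + T] ptr=7 lookahead=$ remaining=[$]
Step 18: reduce E->E + T. Stack=[E] ptr=7 lookahead=$ remaining=[$]
Step 19: accept. Stack=[E] ptr=7 lookahead=$ remaining=[$]

Answer: 19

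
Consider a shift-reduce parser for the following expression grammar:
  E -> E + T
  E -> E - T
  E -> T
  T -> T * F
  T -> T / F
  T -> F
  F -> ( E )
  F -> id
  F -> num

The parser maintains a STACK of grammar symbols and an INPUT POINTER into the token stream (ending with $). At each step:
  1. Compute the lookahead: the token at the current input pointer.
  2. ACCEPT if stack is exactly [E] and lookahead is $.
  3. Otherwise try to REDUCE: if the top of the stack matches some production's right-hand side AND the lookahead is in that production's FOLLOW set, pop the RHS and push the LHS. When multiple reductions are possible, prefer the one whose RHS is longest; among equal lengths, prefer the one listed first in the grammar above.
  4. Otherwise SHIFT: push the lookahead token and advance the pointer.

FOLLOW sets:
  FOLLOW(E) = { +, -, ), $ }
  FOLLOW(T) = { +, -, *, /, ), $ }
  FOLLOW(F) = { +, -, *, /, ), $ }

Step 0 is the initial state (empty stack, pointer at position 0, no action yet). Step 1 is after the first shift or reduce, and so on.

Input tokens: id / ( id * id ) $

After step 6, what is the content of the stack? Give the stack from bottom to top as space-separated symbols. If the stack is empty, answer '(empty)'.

Step 1: shift id. Stack=[id] ptr=1 lookahead=/ remaining=[/ ( id * id ) $]
Step 2: reduce F->id. Stack=[F] ptr=1 lookahead=/ remaining=[/ ( id * id ) $]
Step 3: reduce T->F. Stack=[T] ptr=1 lookahead=/ remaining=[/ ( id * id ) $]
Step 4: shift /. Stack=[T /] ptr=2 lookahead=( remaining=[( id * id ) $]
Step 5: shift (. Stack=[T / (] ptr=3 lookahead=id remaining=[id * id ) $]
Step 6: shift id. Stack=[T / ( id] ptr=4 lookahead=* remaining=[* id ) $]

Answer: T / ( id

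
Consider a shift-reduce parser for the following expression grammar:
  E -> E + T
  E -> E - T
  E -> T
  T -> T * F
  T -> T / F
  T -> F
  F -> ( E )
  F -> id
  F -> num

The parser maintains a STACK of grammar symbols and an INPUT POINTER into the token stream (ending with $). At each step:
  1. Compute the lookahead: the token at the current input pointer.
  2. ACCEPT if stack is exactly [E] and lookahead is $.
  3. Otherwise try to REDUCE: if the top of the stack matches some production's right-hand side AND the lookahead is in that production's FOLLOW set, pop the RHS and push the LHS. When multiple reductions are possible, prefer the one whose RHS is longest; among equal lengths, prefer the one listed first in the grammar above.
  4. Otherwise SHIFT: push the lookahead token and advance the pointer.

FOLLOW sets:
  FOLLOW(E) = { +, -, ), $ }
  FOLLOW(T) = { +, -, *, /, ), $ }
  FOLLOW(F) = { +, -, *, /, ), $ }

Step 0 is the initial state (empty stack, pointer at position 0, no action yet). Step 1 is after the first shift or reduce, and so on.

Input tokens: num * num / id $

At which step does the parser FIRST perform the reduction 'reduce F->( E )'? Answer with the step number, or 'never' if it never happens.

Step 1: shift num. Stack=[num] ptr=1 lookahead=* remaining=[* num / id $]
Step 2: reduce F->num. Stack=[F] ptr=1 lookahead=* remaining=[* num / id $]
Step 3: reduce T->F. Stack=[T] ptr=1 lookahead=* remaining=[* num / id $]
Step 4: shift *. Stack=[T *] ptr=2 lookahead=num remaining=[num / id $]
Step 5: shift num. Stack=[T * num] ptr=3 lookahead=/ remaining=[/ id $]
Step 6: reduce F->num. Stack=[T * F] ptr=3 lookahead=/ remaining=[/ id $]
Step 7: reduce T->T * F. Stack=[T] ptr=3 lookahead=/ remaining=[/ id $]
Step 8: shift /. Stack=[T /] ptr=4 lookahead=id remaining=[id $]
Step 9: shift id. Stack=[T / id] ptr=5 lookahead=$ remaining=[$]
Step 10: reduce F->id. Stack=[T / F] ptr=5 lookahead=$ remaining=[$]
Step 11: reduce T->T / F. Stack=[T] ptr=5 lookahead=$ remaining=[$]
Step 12: reduce E->T. Stack=[E] ptr=5 lookahead=$ remaining=[$]
Step 13: accept. Stack=[E] ptr=5 lookahead=$ remaining=[$]

Answer: never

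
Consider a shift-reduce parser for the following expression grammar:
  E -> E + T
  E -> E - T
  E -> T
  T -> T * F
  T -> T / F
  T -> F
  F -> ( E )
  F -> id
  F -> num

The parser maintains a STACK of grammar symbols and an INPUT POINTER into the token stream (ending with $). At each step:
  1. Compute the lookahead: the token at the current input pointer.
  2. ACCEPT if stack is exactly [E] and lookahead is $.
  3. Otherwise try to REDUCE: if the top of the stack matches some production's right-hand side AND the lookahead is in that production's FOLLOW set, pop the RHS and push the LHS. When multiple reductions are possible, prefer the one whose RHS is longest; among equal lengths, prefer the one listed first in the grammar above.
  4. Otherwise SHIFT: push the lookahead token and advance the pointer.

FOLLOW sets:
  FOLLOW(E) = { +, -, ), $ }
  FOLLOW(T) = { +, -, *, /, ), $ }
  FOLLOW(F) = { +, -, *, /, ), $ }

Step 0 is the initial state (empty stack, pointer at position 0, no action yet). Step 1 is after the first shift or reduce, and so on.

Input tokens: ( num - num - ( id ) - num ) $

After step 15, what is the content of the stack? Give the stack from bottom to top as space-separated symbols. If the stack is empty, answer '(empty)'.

Step 1: shift (. Stack=[(] ptr=1 lookahead=num remaining=[num - num - ( id ) - num ) $]
Step 2: shift num. Stack=[( num] ptr=2 lookahead=- remaining=[- num - ( id ) - num ) $]
Step 3: reduce F->num. Stack=[( F] ptr=2 lookahead=- remaining=[- num - ( id ) - num ) $]
Step 4: reduce T->F. Stack=[( T] ptr=2 lookahead=- remaining=[- num - ( id ) - num ) $]
Step 5: reduce E->T. Stack=[( E] ptr=2 lookahead=- remaining=[- num - ( id ) - num ) $]
Step 6: shift -. Stack=[( E -] ptr=3 lookahead=num remaining=[num - ( id ) - num ) $]
Step 7: shift num. Stack=[( E - num] ptr=4 lookahead=- remaining=[- ( id ) - num ) $]
Step 8: reduce F->num. Stack=[( E - F] ptr=4 lookahead=- remaining=[- ( id ) - num ) $]
Step 9: reduce T->F. Stack=[( E - T] ptr=4 lookahead=- remaining=[- ( id ) - num ) $]
Step 10: reduce E->E - T. Stack=[( E] ptr=4 lookahead=- remaining=[- ( id ) - num ) $]
Step 11: shift -. Stack=[( E -] ptr=5 lookahead=( remaining=[( id ) - num ) $]
Step 12: shift (. Stack=[( E - (] ptr=6 lookahead=id remaining=[id ) - num ) $]
Step 13: shift id. Stack=[( E - ( id] ptr=7 lookahead=) remaining=[) - num ) $]
Step 14: reduce F->id. Stack=[( E - ( F] ptr=7 lookahead=) remaining=[) - num ) $]
Step 15: reduce T->F. Stack=[( E - ( T] ptr=7 lookahead=) remaining=[) - num ) $]

Answer: ( E - ( T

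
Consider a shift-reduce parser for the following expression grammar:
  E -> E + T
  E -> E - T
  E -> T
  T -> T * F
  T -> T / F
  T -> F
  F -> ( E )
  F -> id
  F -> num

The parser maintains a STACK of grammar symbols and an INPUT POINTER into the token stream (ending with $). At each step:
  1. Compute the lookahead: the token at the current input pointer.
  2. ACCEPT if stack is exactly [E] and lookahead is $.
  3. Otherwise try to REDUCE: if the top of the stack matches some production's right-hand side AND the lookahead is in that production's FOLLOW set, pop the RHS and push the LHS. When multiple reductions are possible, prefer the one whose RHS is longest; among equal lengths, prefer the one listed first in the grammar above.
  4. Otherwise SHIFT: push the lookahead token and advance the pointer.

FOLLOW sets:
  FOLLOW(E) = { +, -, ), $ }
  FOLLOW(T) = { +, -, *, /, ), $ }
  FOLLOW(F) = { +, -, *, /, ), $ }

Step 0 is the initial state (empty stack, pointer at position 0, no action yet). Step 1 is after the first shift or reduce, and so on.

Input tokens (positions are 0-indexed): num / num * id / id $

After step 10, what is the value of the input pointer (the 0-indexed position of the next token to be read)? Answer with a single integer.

Answer: 5

Derivation:
Step 1: shift num. Stack=[num] ptr=1 lookahead=/ remaining=[/ num * id / id $]
Step 2: reduce F->num. Stack=[F] ptr=1 lookahead=/ remaining=[/ num * id / id $]
Step 3: reduce T->F. Stack=[T] ptr=1 lookahead=/ remaining=[/ num * id / id $]
Step 4: shift /. Stack=[T /] ptr=2 lookahead=num remaining=[num * id / id $]
Step 5: shift num. Stack=[T / num] ptr=3 lookahead=* remaining=[* id / id $]
Step 6: reduce F->num. Stack=[T / F] ptr=3 lookahead=* remaining=[* id / id $]
Step 7: reduce T->T / F. Stack=[T] ptr=3 lookahead=* remaining=[* id / id $]
Step 8: shift *. Stack=[T *] ptr=4 lookahead=id remaining=[id / id $]
Step 9: shift id. Stack=[T * id] ptr=5 lookahead=/ remaining=[/ id $]
Step 10: reduce F->id. Stack=[T * F] ptr=5 lookahead=/ remaining=[/ id $]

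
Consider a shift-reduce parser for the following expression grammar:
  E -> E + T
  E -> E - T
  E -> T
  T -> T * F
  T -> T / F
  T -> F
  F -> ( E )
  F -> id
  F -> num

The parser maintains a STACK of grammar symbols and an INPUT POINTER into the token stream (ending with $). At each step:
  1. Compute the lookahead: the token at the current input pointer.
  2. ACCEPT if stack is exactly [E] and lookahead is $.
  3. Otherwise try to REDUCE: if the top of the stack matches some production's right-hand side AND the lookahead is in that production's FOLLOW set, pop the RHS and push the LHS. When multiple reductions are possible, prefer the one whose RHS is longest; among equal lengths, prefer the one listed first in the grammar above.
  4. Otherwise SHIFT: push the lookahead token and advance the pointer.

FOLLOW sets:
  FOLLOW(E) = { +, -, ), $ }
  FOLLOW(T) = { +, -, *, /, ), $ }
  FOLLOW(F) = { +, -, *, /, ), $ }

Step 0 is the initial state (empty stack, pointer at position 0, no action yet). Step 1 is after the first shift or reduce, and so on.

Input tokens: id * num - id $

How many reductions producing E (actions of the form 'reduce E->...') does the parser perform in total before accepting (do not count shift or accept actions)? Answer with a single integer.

Answer: 2

Derivation:
Step 1: shift id. Stack=[id] ptr=1 lookahead=* remaining=[* num - id $]
Step 2: reduce F->id. Stack=[F] ptr=1 lookahead=* remaining=[* num - id $]
Step 3: reduce T->F. Stack=[T] ptr=1 lookahead=* remaining=[* num - id $]
Step 4: shift *. Stack=[T *] ptr=2 lookahead=num remaining=[num - id $]
Step 5: shift num. Stack=[T * num] ptr=3 lookahead=- remaining=[- id $]
Step 6: reduce F->num. Stack=[T * F] ptr=3 lookahead=- remaining=[- id $]
Step 7: reduce T->T * F. Stack=[T] ptr=3 lookahead=- remaining=[- id $]
Step 8: reduce E->T. Stack=[E] ptr=3 lookahead=- remaining=[- id $]
Step 9: shift -. Stack=[E -] ptr=4 lookahead=id remaining=[id $]
Step 10: shift id. Stack=[E - id] ptr=5 lookahead=$ remaining=[$]
Step 11: reduce F->id. Stack=[E - F] ptr=5 lookahead=$ remaining=[$]
Step 12: reduce T->F. Stack=[E - T] ptr=5 lookahead=$ remaining=[$]
Step 13: reduce E->E - T. Stack=[E] ptr=5 lookahead=$ remaining=[$]
Step 14: accept. Stack=[E] ptr=5 lookahead=$ remaining=[$]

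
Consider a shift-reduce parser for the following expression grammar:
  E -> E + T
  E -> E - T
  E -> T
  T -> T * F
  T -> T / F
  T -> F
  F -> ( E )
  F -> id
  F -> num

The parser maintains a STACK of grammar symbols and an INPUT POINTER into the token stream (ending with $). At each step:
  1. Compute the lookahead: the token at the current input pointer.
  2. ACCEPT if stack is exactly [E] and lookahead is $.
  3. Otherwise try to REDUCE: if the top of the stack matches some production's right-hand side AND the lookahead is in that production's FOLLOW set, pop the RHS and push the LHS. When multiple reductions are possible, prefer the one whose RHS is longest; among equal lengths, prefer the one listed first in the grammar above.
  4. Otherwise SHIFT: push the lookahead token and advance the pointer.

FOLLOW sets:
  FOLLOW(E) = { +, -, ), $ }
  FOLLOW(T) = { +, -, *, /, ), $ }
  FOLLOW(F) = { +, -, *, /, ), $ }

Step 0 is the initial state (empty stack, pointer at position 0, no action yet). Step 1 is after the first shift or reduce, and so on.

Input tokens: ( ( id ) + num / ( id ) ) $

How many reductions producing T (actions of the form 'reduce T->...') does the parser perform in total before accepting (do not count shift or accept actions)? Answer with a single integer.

Answer: 6

Derivation:
Step 1: shift (. Stack=[(] ptr=1 lookahead=( remaining=[( id ) + num / ( id ) ) $]
Step 2: shift (. Stack=[( (] ptr=2 lookahead=id remaining=[id ) + num / ( id ) ) $]
Step 3: shift id. Stack=[( ( id] ptr=3 lookahead=) remaining=[) + num / ( id ) ) $]
Step 4: reduce F->id. Stack=[( ( F] ptr=3 lookahead=) remaining=[) + num / ( id ) ) $]
Step 5: reduce T->F. Stack=[( ( T] ptr=3 lookahead=) remaining=[) + num / ( id ) ) $]
Step 6: reduce E->T. Stack=[( ( E] ptr=3 lookahead=) remaining=[) + num / ( id ) ) $]
Step 7: shift ). Stack=[( ( E )] ptr=4 lookahead=+ remaining=[+ num / ( id ) ) $]
Step 8: reduce F->( E ). Stack=[( F] ptr=4 lookahead=+ remaining=[+ num / ( id ) ) $]
Step 9: reduce T->F. Stack=[( T] ptr=4 lookahead=+ remaining=[+ num / ( id ) ) $]
Step 10: reduce E->T. Stack=[( E] ptr=4 lookahead=+ remaining=[+ num / ( id ) ) $]
Step 11: shift +. Stack=[( E +] ptr=5 lookahead=num remaining=[num / ( id ) ) $]
Step 12: shift num. Stack=[( E + num] ptr=6 lookahead=/ remaining=[/ ( id ) ) $]
Step 13: reduce F->num. Stack=[( E + F] ptr=6 lookahead=/ remaining=[/ ( id ) ) $]
Step 14: reduce T->F. Stack=[( E + T] ptr=6 lookahead=/ remaining=[/ ( id ) ) $]
Step 15: shift /. Stack=[( E + T /] ptr=7 lookahead=( remaining=[( id ) ) $]
Step 16: shift (. Stack=[( E + T / (] ptr=8 lookahead=id remaining=[id ) ) $]
Step 17: shift id. Stack=[( E + T / ( id] ptr=9 lookahead=) remaining=[) ) $]
Step 18: reduce F->id. Stack=[( E + T / ( F] ptr=9 lookahead=) remaining=[) ) $]
Step 19: reduce T->F. Stack=[( E + T / ( T] ptr=9 lookahead=) remaining=[) ) $]
Step 20: reduce E->T. Stack=[( E + T / ( E] ptr=9 lookahead=) remaining=[) ) $]
Step 21: shift ). Stack=[( E + T / ( E )] ptr=10 lookahead=) remaining=[) $]
Step 22: reduce F->( E ). Stack=[( E + T / F] ptr=10 lookahead=) remaining=[) $]
Step 23: reduce T->T / F. Stack=[( E + T] ptr=10 lookahead=) remaining=[) $]
Step 24: reduce E->E + T. Stack=[( E] ptr=10 lookahead=) remaining=[) $]
Step 25: shift ). Stack=[( E )] ptr=11 lookahead=$ remaining=[$]
Step 26: reduce F->( E ). Stack=[F] ptr=11 lookahead=$ remaining=[$]
Step 27: reduce T->F. Stack=[T] ptr=11 lookahead=$ remaining=[$]
Step 28: reduce E->T. Stack=[E] ptr=11 lookahead=$ remaining=[$]
Step 29: accept. Stack=[E] ptr=11 lookahead=$ remaining=[$]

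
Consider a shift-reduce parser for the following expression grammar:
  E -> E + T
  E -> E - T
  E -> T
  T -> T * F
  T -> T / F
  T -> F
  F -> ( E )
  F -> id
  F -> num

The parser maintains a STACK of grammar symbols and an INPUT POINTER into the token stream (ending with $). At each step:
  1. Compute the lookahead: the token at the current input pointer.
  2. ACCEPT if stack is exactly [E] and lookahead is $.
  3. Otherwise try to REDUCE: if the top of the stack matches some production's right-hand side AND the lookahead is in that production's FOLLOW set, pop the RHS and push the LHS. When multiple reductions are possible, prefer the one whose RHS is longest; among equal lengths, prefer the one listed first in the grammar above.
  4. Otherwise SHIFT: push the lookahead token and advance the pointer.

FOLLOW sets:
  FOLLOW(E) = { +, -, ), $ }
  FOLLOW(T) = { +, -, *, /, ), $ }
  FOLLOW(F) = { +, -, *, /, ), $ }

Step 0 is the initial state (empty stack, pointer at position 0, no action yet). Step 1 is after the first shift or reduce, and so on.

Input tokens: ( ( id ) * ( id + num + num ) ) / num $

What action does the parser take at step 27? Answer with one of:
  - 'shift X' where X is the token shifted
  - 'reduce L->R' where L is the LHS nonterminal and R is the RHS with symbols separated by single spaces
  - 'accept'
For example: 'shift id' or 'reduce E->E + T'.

Answer: reduce F->( E )

Derivation:
Step 1: shift (. Stack=[(] ptr=1 lookahead=( remaining=[( id ) * ( id + num + num ) ) / num $]
Step 2: shift (. Stack=[( (] ptr=2 lookahead=id remaining=[id ) * ( id + num + num ) ) / num $]
Step 3: shift id. Stack=[( ( id] ptr=3 lookahead=) remaining=[) * ( id + num + num ) ) / num $]
Step 4: reduce F->id. Stack=[( ( F] ptr=3 lookahead=) remaining=[) * ( id + num + num ) ) / num $]
Step 5: reduce T->F. Stack=[( ( T] ptr=3 lookahead=) remaining=[) * ( id + num + num ) ) / num $]
Step 6: reduce E->T. Stack=[( ( E] ptr=3 lookahead=) remaining=[) * ( id + num + num ) ) / num $]
Step 7: shift ). Stack=[( ( E )] ptr=4 lookahead=* remaining=[* ( id + num + num ) ) / num $]
Step 8: reduce F->( E ). Stack=[( F] ptr=4 lookahead=* remaining=[* ( id + num + num ) ) / num $]
Step 9: reduce T->F. Stack=[( T] ptr=4 lookahead=* remaining=[* ( id + num + num ) ) / num $]
Step 10: shift *. Stack=[( T *] ptr=5 lookahead=( remaining=[( id + num + num ) ) / num $]
Step 11: shift (. Stack=[( T * (] ptr=6 lookahead=id remaining=[id + num + num ) ) / num $]
Step 12: shift id. Stack=[( T * ( id] ptr=7 lookahead=+ remaining=[+ num + num ) ) / num $]
Step 13: reduce F->id. Stack=[( T * ( F] ptr=7 lookahead=+ remaining=[+ num + num ) ) / num $]
Step 14: reduce T->F. Stack=[( T * ( T] ptr=7 lookahead=+ remaining=[+ num + num ) ) / num $]
Step 15: reduce E->T. Stack=[( T * ( E] ptr=7 lookahead=+ remaining=[+ num + num ) ) / num $]
Step 16: shift +. Stack=[( T * ( E +] ptr=8 lookahead=num remaining=[num + num ) ) / num $]
Step 17: shift num. Stack=[( T * ( E + num] ptr=9 lookahead=+ remaining=[+ num ) ) / num $]
Step 18: reduce F->num. Stack=[( T * ( E + F] ptr=9 lookahead=+ remaining=[+ num ) ) / num $]
Step 19: reduce T->F. Stack=[( T * ( E + T] ptr=9 lookahead=+ remaining=[+ num ) ) / num $]
Step 20: reduce E->E + T. Stack=[( T * ( E] ptr=9 lookahead=+ remaining=[+ num ) ) / num $]
Step 21: shift +. Stack=[( T * ( E +] ptr=10 lookahead=num remaining=[num ) ) / num $]
Step 22: shift num. Stack=[( T * ( E + num] ptr=11 lookahead=) remaining=[) ) / num $]
Step 23: reduce F->num. Stack=[( T * ( E + F] ptr=11 lookahead=) remaining=[) ) / num $]
Step 24: reduce T->F. Stack=[( T * ( E + T] ptr=11 lookahead=) remaining=[) ) / num $]
Step 25: reduce E->E + T. Stack=[( T * ( E] ptr=11 lookahead=) remaining=[) ) / num $]
Step 26: shift ). Stack=[( T * ( E )] ptr=12 lookahead=) remaining=[) / num $]
Step 27: reduce F->( E ). Stack=[( T * F] ptr=12 lookahead=) remaining=[) / num $]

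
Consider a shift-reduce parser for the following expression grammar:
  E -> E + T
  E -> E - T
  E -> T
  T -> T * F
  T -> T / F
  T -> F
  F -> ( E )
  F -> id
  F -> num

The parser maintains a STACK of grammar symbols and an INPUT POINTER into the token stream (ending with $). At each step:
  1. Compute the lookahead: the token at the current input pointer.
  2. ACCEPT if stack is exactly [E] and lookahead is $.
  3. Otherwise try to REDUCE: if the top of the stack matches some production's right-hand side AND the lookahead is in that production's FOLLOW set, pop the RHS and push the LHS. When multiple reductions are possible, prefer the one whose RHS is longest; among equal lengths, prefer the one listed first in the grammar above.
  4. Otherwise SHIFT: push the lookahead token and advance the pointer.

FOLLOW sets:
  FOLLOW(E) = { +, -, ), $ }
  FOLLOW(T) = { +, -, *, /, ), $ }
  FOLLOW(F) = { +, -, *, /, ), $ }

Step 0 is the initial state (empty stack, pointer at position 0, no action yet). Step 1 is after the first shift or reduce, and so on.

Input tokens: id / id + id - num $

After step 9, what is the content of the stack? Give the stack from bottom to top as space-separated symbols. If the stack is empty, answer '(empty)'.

Answer: E +

Derivation:
Step 1: shift id. Stack=[id] ptr=1 lookahead=/ remaining=[/ id + id - num $]
Step 2: reduce F->id. Stack=[F] ptr=1 lookahead=/ remaining=[/ id + id - num $]
Step 3: reduce T->F. Stack=[T] ptr=1 lookahead=/ remaining=[/ id + id - num $]
Step 4: shift /. Stack=[T /] ptr=2 lookahead=id remaining=[id + id - num $]
Step 5: shift id. Stack=[T / id] ptr=3 lookahead=+ remaining=[+ id - num $]
Step 6: reduce F->id. Stack=[T / F] ptr=3 lookahead=+ remaining=[+ id - num $]
Step 7: reduce T->T / F. Stack=[T] ptr=3 lookahead=+ remaining=[+ id - num $]
Step 8: reduce E->T. Stack=[E] ptr=3 lookahead=+ remaining=[+ id - num $]
Step 9: shift +. Stack=[E +] ptr=4 lookahead=id remaining=[id - num $]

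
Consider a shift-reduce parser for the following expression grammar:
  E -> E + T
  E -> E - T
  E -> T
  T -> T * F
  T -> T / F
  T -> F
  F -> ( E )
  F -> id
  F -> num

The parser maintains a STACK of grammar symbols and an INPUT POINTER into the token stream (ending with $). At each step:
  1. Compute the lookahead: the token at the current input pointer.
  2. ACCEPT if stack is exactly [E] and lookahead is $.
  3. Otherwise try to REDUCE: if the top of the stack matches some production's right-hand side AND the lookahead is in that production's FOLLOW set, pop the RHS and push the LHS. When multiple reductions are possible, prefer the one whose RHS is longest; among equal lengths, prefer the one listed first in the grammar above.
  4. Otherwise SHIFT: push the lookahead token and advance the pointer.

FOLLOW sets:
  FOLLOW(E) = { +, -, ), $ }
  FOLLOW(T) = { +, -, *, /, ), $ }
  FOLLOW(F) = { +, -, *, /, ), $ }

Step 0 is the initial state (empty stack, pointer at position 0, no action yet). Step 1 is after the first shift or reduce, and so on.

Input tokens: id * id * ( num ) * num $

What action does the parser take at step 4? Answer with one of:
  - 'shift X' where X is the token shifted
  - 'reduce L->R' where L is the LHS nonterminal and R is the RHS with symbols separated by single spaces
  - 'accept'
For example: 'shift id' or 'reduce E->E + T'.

Answer: shift *

Derivation:
Step 1: shift id. Stack=[id] ptr=1 lookahead=* remaining=[* id * ( num ) * num $]
Step 2: reduce F->id. Stack=[F] ptr=1 lookahead=* remaining=[* id * ( num ) * num $]
Step 3: reduce T->F. Stack=[T] ptr=1 lookahead=* remaining=[* id * ( num ) * num $]
Step 4: shift *. Stack=[T *] ptr=2 lookahead=id remaining=[id * ( num ) * num $]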